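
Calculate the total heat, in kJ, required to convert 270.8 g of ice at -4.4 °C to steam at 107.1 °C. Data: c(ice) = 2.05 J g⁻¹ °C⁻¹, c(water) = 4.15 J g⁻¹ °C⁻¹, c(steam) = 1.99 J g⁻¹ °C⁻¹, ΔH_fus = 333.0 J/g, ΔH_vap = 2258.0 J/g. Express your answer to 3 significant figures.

q = 820 kJ

q1 (heat ice -4.4→0.0 °C): 270.8 × 2.05 × 4.4 = 2443 J
q2 (melt at 0 °C): 270.8 × 333.0 = 90176 J
q3 (heat water 0.0→100.0 °C): 270.8 × 4.15 × 100.0 = 112382 J
q4 (vaporize at 100 °C): 270.8 × 2258.0 = 611466 J
q5 (heat steam 100.0→107.1 °C): 270.8 × 1.99 × 7.1 = 3826 J
Total: 2443 + 90176 + 112382 + 611466 + 3826 = 820293 J = 820 kJ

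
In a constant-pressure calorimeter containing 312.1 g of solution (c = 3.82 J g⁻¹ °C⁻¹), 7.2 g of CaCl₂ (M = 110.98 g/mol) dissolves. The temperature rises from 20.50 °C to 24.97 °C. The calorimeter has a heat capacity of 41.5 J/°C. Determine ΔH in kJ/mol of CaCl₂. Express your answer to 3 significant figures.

|ΔT| = |24.97 − 20.50| = 4.47 °C
|q_surr| = (312.1 × 3.82 + 41.5) × 4.47 = 1233.722 × 4.47 = 5515 J
n(CaCl₂) = 7.2 / 110.98 = 0.06488 mol
Temperature rose, so q_rxn = −|q_surr| = -5.515 kJ
ΔH = q_rxn / n = -85.00 kJ/mol

ΔH = -85.0 kJ/mol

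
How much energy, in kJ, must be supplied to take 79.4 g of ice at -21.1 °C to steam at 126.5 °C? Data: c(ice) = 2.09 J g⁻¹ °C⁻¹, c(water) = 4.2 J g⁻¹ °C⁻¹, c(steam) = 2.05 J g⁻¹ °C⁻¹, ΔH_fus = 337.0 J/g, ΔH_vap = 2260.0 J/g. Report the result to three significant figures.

q1 (heat ice -21.1→0.0 °C): 79.4 × 2.09 × 21.1 = 3501 J
q2 (melt at 0 °C): 79.4 × 337.0 = 26758 J
q3 (heat water 0.0→100.0 °C): 79.4 × 4.2 × 100.0 = 33348 J
q4 (vaporize at 100 °C): 79.4 × 2260.0 = 179444 J
q5 (heat steam 100.0→126.5 °C): 79.4 × 2.05 × 26.5 = 4313 J
Total: 3501 + 26758 + 33348 + 179444 + 4313 = 247364 J = 247 kJ

q = 247 kJ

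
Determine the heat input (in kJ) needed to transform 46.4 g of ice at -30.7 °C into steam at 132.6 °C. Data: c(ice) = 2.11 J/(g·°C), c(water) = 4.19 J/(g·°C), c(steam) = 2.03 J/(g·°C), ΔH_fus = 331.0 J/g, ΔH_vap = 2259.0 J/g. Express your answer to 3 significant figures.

q1 (heat ice -30.7→0.0 °C): 46.4 × 2.11 × 30.7 = 3006 J
q2 (melt at 0 °C): 46.4 × 331.0 = 15358 J
q3 (heat water 0.0→100.0 °C): 46.4 × 4.19 × 100.0 = 19442 J
q4 (vaporize at 100 °C): 46.4 × 2259.0 = 104818 J
q5 (heat steam 100.0→132.6 °C): 46.4 × 2.03 × 32.6 = 3071 J
Total: 3006 + 15358 + 19442 + 104818 + 3071 = 145695 J = 146 kJ

q = 146 kJ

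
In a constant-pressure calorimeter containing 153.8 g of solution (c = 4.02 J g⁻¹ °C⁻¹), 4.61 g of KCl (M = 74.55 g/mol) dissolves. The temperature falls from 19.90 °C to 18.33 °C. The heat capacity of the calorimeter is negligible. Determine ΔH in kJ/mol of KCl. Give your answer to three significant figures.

|ΔT| = |18.33 − 19.90| = 1.57 °C
|q_surr| = (153.8 × 4.02) × 1.57 = 618.276 × 1.57 = 970.7 J
n(KCl) = 4.61 / 74.55 = 0.06184 mol
Temperature fell, so q_rxn = +|q_surr| = 0.9707 kJ
ΔH = q_rxn / n = 15.70 kJ/mol

ΔH = 15.7 kJ/mol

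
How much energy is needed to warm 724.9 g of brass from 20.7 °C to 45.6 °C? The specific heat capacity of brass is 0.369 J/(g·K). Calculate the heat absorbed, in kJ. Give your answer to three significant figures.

q = m c ΔT = 724.9 × 0.369 × (45.6 − 20.7)
q = 724.9 × 0.369 × 24.9 = 6660 J = 6.66 kJ

q = 6.66 kJ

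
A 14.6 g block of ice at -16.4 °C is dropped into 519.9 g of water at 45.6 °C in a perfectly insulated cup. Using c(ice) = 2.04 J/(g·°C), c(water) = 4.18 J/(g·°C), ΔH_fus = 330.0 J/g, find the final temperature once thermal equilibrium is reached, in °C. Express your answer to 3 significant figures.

T_f = 42.0 °C

Heat to bring ice to 0 °C and melt it: q₁ = 14.6×2.04×16.4 + 14.6×330.0 = 5306.5 J
Heat the water can supply cooling to 0 °C: 519.9×4.18×45.6 = 99097.1 J > q₁, so all ice melts.
Energy balance: 519.9×4.18×(45.6 − T) = 5306.5 + 14.6×4.18×(T − 0)
2173.182(45.6 − T) = 5306.5 + 61.028 T
99097.1 − 5306.5 = 2234.210 T
T = 93790.6 / 2234.210 = 41.98 °C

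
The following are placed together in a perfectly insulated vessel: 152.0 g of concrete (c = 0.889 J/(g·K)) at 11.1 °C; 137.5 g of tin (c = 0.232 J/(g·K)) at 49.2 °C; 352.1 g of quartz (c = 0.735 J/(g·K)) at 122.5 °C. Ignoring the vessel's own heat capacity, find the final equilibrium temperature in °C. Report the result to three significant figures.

Σ mᵢcᵢ(T − Tᵢ) = 0  ⇒  T = Σ mᵢcᵢTᵢ / Σ mᵢcᵢ
Σ mᵢcᵢ = 152.0×0.889 + 137.5×0.232 + 352.1×0.735 = 425.8215
Σ mᵢcᵢTᵢ = 135.128×11.1 + 31.9×49.2 + 258.7935×122.5 = 34772
T = 34772 / 425.8215 = 81.66 °C

T_f = 81.7 °C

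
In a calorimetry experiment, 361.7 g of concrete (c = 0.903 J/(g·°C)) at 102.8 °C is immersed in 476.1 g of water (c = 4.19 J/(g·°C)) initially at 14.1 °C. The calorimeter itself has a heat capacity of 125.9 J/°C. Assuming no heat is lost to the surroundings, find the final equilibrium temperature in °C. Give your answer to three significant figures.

Heat lost by concrete = heat gained by water + calorimeter.
(361.7)(0.903)(102.8 − T) = [(476.1)(4.19) + 125.9](T − 14.1)
326.6151 (102.8 − T) = 2120.759 (T − 14.1)
33576 − 326.6151 T = 2120.759 T − 29903
63479 = 2447.3741 T
T = 25.94 °C

T_f = 25.9 °C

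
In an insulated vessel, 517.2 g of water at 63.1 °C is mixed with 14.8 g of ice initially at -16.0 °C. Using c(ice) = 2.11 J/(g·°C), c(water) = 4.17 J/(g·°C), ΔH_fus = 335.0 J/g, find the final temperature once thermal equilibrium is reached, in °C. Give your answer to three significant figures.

Heat to bring ice to 0 °C and melt it: q₁ = 14.8×2.11×16.0 + 14.8×335.0 = 5457.6 J
Heat the water can supply cooling to 0 °C: 517.2×4.17×63.1 = 136089 J > q₁, so all ice melts.
Energy balance: 517.2×4.17×(63.1 − T) = 5457.6 + 14.8×4.17×(T − 0)
2156.724(63.1 − T) = 5457.6 + 61.716 T
136089 − 5457.6 = 2218.440 T
T = 130631.4 / 2218.440 = 58.88 °C

T_f = 58.9 °C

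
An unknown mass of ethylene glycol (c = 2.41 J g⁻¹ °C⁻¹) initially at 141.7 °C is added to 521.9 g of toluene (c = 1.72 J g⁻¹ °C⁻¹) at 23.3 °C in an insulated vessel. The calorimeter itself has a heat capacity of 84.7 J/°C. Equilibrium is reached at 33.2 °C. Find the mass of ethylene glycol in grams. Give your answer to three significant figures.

m = 37.2 g

q_gained = (521.9 × 1.72 + 84.7) × (33.2 − 23.3) = 9725 J
q_lost = m × 2.41 × (141.7 − 33.2) = 261.485 m
m = 9725 / 261.485 = 37.2 g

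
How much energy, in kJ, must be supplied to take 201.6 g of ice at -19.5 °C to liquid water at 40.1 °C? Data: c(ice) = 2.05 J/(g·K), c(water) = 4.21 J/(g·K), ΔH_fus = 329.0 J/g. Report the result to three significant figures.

q1 (heat ice -19.5→0.0 °C): 201.6 × 2.05 × 19.5 = 8059 J
q2 (melt at 0 °C): 201.6 × 329.0 = 66326 J
q3 (heat water 0.0→40.1 °C): 201.6 × 4.21 × 40.1 = 34034 J
Total: 8059 + 66326 + 34034 = 108419 J = 108 kJ

q = 108 kJ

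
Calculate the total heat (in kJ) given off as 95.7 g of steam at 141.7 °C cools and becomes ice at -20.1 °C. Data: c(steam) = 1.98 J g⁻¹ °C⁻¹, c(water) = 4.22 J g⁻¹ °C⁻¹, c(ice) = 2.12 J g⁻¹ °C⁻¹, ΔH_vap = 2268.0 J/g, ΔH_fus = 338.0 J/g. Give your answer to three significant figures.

q = 302 kJ

q1 (cool steam 141.7→100 °C): 95.7 × 1.98 × 41.7 = 7902 J
q2 (condense at 100 °C): 95.7 × 2268.0 = 217048 J
q3 (cool water 100→0 °C): 95.7 × 4.22 × 100.0 = 40385 J
q4 (freeze at 0 °C): 95.7 × 338.0 = 32347 J
q5 (cool ice 0→-20.1 °C): 95.7 × 2.12 × 20.1 = 4078 J
Total: 7902 + 217048 + 40385 + 32347 + 4078 = 301760 J = 302 kJ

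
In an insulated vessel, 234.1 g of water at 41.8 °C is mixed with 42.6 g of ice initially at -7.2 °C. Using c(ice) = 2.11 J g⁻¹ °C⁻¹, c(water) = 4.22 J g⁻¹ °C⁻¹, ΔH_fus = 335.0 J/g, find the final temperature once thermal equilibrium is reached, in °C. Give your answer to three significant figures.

T_f = 22.6 °C

Heat to bring ice to 0 °C and melt it: q₁ = 42.6×2.11×7.2 + 42.6×335.0 = 14918 J
Heat the water can supply cooling to 0 °C: 234.1×4.22×41.8 = 41294.3 J > q₁, so all ice melts.
Energy balance: 234.1×4.22×(41.8 − T) = 14918 + 42.6×4.22×(T − 0)
987.902(41.8 − T) = 14918 + 179.772 T
41294.3 − 14918 = 1167.674 T
T = 26376.3 / 1167.674 = 22.59 °C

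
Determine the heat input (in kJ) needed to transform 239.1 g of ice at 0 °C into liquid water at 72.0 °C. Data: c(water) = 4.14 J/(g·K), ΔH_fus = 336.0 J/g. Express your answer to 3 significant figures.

q1 (melt at 0 °C): 239.1 × 336.0 = 80338 J
q2 (heat water 0.0→72.0 °C): 239.1 × 4.14 × 72.0 = 71271 J
Total: 80338 + 71271 = 151609 J = 152 kJ

q = 152 kJ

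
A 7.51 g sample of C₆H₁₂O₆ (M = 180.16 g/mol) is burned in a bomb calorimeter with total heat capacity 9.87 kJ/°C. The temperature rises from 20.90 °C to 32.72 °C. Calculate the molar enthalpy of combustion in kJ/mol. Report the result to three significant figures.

ΔH = -2800 kJ/mol

ΔT = 32.72 − 20.90 = 11.82 °C
q_cal = C_cal × ΔT = 9.87 × 11.82 = 116.6634 kJ
n = 7.51 / 180.16 = 0.04169 mol
q_rxn = −q_cal = -116.6634 kJ
ΔH = -116.6634 / 0.04169 = -2798 kJ/mol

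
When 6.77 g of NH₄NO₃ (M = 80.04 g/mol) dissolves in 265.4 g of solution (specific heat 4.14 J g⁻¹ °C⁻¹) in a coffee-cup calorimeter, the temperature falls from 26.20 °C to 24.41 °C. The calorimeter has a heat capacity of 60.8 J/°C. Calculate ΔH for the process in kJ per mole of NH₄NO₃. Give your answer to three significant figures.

|ΔT| = |24.41 − 26.20| = 1.79 °C
|q_surr| = (265.4 × 4.14 + 60.8) × 1.79 = 1159.556 × 1.79 = 2076 J
n(NH₄NO₃) = 6.77 / 80.04 = 0.08458 mol
Temperature fell, so q_rxn = +|q_surr| = 2.076 kJ
ΔH = q_rxn / n = 24.54 kJ/mol

ΔH = 24.5 kJ/mol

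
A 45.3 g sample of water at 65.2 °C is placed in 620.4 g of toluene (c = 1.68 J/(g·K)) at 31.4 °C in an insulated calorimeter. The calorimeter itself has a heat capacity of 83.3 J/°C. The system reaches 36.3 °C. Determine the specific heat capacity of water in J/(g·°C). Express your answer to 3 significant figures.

c = 4.21 J/(g·°C)

q_gained = (620.4 × 1.68 + 83.3) × (36.3 − 31.4) = 5515 J
q_lost = 45.3 × c × (65.2 − 36.3) = 1309.17 c
Set equal: c = 5515 / 1309.17 = 4.21 J/(g·°C)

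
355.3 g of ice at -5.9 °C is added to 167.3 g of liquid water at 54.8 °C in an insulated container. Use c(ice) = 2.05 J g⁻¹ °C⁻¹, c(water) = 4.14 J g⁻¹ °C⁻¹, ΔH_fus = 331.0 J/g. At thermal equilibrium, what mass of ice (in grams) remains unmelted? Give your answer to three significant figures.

m_ice remaining = 254 g

Heat to warm all ice to 0 °C: 355.3×2.05×5.9 = 4297.4 J
Heat released by water cooling to 0 °C: 167.3×4.14×54.8 = 37956 J
37956 J < 4297.4 + 355.3×331.0 = 121901.7 J, so not all ice melts; final T = 0 °C.
Heat left for melting: 37956 − 4297.4 = 33658.6 J
Mass melted = 33658.6 / 331.0 = 101.7 g
Ice remaining = 355.3 − 101.7 = 253.6 g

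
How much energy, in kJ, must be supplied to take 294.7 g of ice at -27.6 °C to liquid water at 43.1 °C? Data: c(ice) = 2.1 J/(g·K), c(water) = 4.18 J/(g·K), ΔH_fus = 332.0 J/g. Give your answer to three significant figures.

q1 (heat ice -27.6→0.0 °C): 294.7 × 2.1 × 27.6 = 17081 J
q2 (melt at 0 °C): 294.7 × 332.0 = 97840 J
q3 (heat water 0.0→43.1 °C): 294.7 × 4.18 × 43.1 = 53093 J
Total: 17081 + 97840 + 53093 = 168014 J = 168 kJ

q = 168 kJ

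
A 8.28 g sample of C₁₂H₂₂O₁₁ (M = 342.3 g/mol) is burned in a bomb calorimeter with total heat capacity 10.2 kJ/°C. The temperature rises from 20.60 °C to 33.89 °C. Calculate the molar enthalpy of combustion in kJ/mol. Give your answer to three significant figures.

ΔH = -5600 kJ/mol

ΔT = 33.89 − 20.60 = 13.29 °C
q_cal = C_cal × ΔT = 10.2 × 13.29 = 135.558 kJ
n = 8.28 / 342.3 = 0.02419 mol
q_rxn = −q_cal = -135.558 kJ
ΔH = -135.558 / 0.02419 = -5604 kJ/mol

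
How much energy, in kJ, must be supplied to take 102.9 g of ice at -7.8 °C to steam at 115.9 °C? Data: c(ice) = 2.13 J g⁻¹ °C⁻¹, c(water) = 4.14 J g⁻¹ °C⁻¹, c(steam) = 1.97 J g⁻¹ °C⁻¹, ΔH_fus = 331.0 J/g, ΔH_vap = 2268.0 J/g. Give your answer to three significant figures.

q1 (heat ice -7.8→0.0 °C): 102.9 × 2.13 × 7.8 = 1710 J
q2 (melt at 0 °C): 102.9 × 331.0 = 34060 J
q3 (heat water 0.0→100.0 °C): 102.9 × 4.14 × 100.0 = 42601 J
q4 (vaporize at 100 °C): 102.9 × 2268.0 = 233377 J
q5 (heat steam 100.0→115.9 °C): 102.9 × 1.97 × 15.9 = 3223 J
Total: 1710 + 34060 + 42601 + 233377 + 3223 = 314971 J = 315 kJ

q = 315 kJ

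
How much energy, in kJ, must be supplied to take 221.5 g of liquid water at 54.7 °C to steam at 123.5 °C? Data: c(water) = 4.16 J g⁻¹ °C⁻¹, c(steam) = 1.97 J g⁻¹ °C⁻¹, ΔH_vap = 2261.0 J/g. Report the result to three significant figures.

q = 553 kJ

q1 (heat water 54.7→100.0 °C): 221.5 × 4.16 × 45.3 = 41741 J
q2 (vaporize at 100 °C): 221.5 × 2261.0 = 500812 J
q3 (heat steam 100.0→123.5 °C): 221.5 × 1.97 × 23.5 = 10254 J
Total: 41741 + 500812 + 10254 = 552807 J = 553 kJ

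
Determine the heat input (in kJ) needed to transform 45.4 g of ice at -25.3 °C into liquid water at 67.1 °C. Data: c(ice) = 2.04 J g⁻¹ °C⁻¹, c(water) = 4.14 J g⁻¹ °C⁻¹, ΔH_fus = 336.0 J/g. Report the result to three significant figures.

q = 30.2 kJ

q1 (heat ice -25.3→0.0 °C): 45.4 × 2.04 × 25.3 = 2343 J
q2 (melt at 0 °C): 45.4 × 336.0 = 15254 J
q3 (heat water 0.0→67.1 °C): 45.4 × 4.14 × 67.1 = 12612 J
Total: 2343 + 15254 + 12612 = 30209 J = 30.2 kJ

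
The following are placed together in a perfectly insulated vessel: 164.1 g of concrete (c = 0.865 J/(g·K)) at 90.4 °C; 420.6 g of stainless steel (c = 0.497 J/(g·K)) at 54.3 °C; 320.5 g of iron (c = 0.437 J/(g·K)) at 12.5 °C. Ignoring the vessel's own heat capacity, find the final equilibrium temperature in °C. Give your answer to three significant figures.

Σ mᵢcᵢ(T − Tᵢ) = 0  ⇒  T = Σ mᵢcᵢTᵢ / Σ mᵢcᵢ
Σ mᵢcᵢ = 164.1×0.865 + 420.6×0.497 + 320.5×0.437 = 491.0432
Σ mᵢcᵢTᵢ = 141.9465×90.4 + 209.0382×54.3 + 140.0585×12.5 = 25933
T = 25933 / 491.0432 = 52.81 °C

T_f = 52.8 °C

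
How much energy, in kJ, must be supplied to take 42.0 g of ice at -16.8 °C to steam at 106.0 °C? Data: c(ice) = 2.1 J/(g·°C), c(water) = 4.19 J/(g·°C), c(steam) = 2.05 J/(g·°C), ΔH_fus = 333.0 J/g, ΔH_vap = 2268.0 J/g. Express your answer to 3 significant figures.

q = 129 kJ

q1 (heat ice -16.8→0.0 °C): 42.0 × 2.1 × 16.8 = 1482 J
q2 (melt at 0 °C): 42.0 × 333.0 = 13986 J
q3 (heat water 0.0→100.0 °C): 42.0 × 4.19 × 100.0 = 17598 J
q4 (vaporize at 100 °C): 42.0 × 2268.0 = 95256 J
q5 (heat steam 100.0→106.0 °C): 42.0 × 2.05 × 6.0 = 517 J
Total: 1482 + 13986 + 17598 + 95256 + 517 = 128839 J = 129 kJ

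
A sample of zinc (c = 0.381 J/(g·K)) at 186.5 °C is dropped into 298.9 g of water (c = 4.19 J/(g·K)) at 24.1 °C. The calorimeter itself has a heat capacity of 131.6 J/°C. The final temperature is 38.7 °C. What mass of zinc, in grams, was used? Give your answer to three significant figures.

m = 359 g

q_gained = (298.9 × 4.19 + 131.6) × (38.7 − 24.1) = 20210 J
q_lost = m × 0.381 × (186.5 − 38.7) = 56.3118 m
m = 20210 / 56.3118 = 359 g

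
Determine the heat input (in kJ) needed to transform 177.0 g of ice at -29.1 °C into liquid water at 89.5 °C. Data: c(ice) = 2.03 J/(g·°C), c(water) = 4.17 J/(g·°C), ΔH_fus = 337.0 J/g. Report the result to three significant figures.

q1 (heat ice -29.1→0.0 °C): 177.0 × 2.03 × 29.1 = 10456 J
q2 (melt at 0 °C): 177.0 × 337.0 = 59649 J
q3 (heat water 0.0→89.5 °C): 177.0 × 4.17 × 89.5 = 66059 J
Total: 10456 + 59649 + 66059 = 136164 J = 136 kJ

q = 136 kJ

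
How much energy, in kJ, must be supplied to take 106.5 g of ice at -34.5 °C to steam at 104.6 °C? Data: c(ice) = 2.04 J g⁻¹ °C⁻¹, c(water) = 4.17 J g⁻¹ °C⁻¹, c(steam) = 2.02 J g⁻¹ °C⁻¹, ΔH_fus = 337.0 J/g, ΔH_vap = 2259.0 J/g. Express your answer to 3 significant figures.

q = 329 kJ

q1 (heat ice -34.5→0.0 °C): 106.5 × 2.04 × 34.5 = 7495 J
q2 (melt at 0 °C): 106.5 × 337.0 = 35891 J
q3 (heat water 0.0→100.0 °C): 106.5 × 4.17 × 100.0 = 44411 J
q4 (vaporize at 100 °C): 106.5 × 2259.0 = 240584 J
q5 (heat steam 100.0→104.6 °C): 106.5 × 2.02 × 4.6 = 990 J
Total: 7495 + 35891 + 44411 + 240584 + 990 = 329371 J = 329 kJ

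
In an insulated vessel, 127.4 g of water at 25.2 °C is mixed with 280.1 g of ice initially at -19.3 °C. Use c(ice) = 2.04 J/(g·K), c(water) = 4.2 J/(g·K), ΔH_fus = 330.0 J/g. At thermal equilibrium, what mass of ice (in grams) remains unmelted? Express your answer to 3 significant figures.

Heat to warm all ice to 0 °C: 280.1×2.04×19.3 = 11028 J
Heat released by water cooling to 0 °C: 127.4×4.2×25.2 = 13484 J
13484 J < 11028 + 280.1×330.0 = 103461 J, so not all ice melts; final T = 0 °C.
Heat left for melting: 13484 − 11028 = 2456 J
Mass melted = 2456 / 330.0 = 7.442 g
Ice remaining = 280.1 − 7.442 = 272.658 g

m_ice remaining = 273 g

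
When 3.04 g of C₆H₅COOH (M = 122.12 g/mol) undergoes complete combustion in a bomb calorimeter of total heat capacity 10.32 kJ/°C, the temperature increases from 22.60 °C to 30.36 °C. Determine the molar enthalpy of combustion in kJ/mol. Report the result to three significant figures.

ΔT = 30.36 − 22.60 = 7.76 °C
q_cal = C_cal × ΔT = 10.32 × 7.76 = 80.0832 kJ
n = 3.04 / 122.12 = 0.02489 mol
q_rxn = −q_cal = -80.0832 kJ
ΔH = -80.0832 / 0.02489 = -3217 kJ/mol

ΔH = -3220 kJ/mol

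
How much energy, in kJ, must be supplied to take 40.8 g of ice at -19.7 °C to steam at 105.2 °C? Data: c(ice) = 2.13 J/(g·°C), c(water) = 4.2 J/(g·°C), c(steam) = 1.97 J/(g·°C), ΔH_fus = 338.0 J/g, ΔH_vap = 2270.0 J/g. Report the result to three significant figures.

q1 (heat ice -19.7→0.0 °C): 40.8 × 2.13 × 19.7 = 1712 J
q2 (melt at 0 °C): 40.8 × 338.0 = 13790 J
q3 (heat water 0.0→100.0 °C): 40.8 × 4.2 × 100.0 = 17136 J
q4 (vaporize at 100 °C): 40.8 × 2270.0 = 92616 J
q5 (heat steam 100.0→105.2 °C): 40.8 × 1.97 × 5.2 = 418 J
Total: 1712 + 13790 + 17136 + 92616 + 418 = 125672 J = 126 kJ

q = 126 kJ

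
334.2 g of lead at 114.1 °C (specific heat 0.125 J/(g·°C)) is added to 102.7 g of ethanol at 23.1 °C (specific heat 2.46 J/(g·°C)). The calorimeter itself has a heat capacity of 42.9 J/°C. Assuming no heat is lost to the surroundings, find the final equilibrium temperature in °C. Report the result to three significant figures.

T_f = 34.4 °C

Heat lost by lead = heat gained by ethanol + calorimeter.
(334.2)(0.125)(114.1 − T) = [(102.7)(2.46) + 42.9](T − 23.1)
41.775 (114.1 − T) = 295.542 (T − 23.1)
4766.5 − 41.775 T = 295.542 T − 6827.0
11593.5 = 337.317 T
T = 34.37 °C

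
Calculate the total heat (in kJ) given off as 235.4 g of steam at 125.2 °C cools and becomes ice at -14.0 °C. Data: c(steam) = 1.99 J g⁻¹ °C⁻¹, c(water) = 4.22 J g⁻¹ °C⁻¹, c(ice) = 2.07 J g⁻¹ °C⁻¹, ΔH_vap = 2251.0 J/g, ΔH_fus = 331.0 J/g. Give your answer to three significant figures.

q1 (cool steam 125.2→100 °C): 235.4 × 1.99 × 25.2 = 11805 J
q2 (condense at 100 °C): 235.4 × 2251.0 = 529885 J
q3 (cool water 100→0 °C): 235.4 × 4.22 × 100.0 = 99339 J
q4 (freeze at 0 °C): 235.4 × 331.0 = 77917 J
q5 (cool ice 0→-14.0 °C): 235.4 × 2.07 × 14.0 = 6822 J
Total: 11805 + 529885 + 99339 + 77917 + 6822 = 725768 J = 726 kJ

q = 726 kJ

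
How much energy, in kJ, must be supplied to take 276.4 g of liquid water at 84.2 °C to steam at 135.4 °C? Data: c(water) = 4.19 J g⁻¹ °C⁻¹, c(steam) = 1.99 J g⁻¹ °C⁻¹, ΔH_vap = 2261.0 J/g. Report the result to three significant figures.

q = 663 kJ

q1 (heat water 84.2→100.0 °C): 276.4 × 4.19 × 15.8 = 18298 J
q2 (vaporize at 100 °C): 276.4 × 2261.0 = 624940 J
q3 (heat steam 100.0→135.4 °C): 276.4 × 1.99 × 35.4 = 19471 J
Total: 18298 + 624940 + 19471 = 662709 J = 663 kJ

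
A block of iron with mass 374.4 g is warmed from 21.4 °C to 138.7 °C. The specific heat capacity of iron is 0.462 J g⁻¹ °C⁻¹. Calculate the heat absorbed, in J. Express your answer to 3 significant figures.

q = 20300 J

q = m c ΔT = 374.4 × 0.462 × (138.7 − 21.4)
q = 374.4 × 0.462 × 117.3 = 20290 J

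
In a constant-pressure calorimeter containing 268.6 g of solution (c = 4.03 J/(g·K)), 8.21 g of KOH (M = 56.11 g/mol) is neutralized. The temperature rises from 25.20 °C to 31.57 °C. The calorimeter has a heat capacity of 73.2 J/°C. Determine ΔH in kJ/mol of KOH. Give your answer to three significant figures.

ΔH = -50.3 kJ/mol

|ΔT| = |31.57 − 25.20| = 6.37 °C
|q_surr| = (268.6 × 4.03 + 73.2) × 6.37 = 1155.658 × 6.37 = 7362 J
n(KOH) = 8.21 / 56.11 = 0.1463 mol
Temperature rose, so q_rxn = −|q_surr| = -7.362 kJ
ΔH = q_rxn / n = -50.32 kJ/mol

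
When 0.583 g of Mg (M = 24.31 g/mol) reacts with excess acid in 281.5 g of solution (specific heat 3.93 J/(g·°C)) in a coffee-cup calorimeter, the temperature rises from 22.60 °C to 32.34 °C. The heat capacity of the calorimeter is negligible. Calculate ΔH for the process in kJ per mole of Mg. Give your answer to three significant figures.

|ΔT| = |32.34 − 22.60| = 9.74 °C
|q_surr| = (281.5 × 3.93) × 9.74 = 1106.295 × 9.74 = 10775 J
n(Mg) = 0.583 / 24.31 = 0.023982 mol
Temperature rose, so q_rxn = −|q_surr| = -10.775 kJ
ΔH = q_rxn / n = -449.3 kJ/mol

ΔH = -449 kJ/mol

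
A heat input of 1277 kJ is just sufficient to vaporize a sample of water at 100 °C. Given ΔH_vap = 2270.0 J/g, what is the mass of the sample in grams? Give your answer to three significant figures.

m = 563 g

m = q / ΔH_vap = 1277000 J / 2270.0 J/g = 563 g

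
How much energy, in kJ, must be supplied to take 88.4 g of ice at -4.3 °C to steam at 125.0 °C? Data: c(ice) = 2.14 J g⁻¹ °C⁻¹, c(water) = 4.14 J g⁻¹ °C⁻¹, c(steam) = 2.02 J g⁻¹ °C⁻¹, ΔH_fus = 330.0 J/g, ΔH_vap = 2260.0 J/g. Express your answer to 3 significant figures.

q1 (heat ice -4.3→0.0 °C): 88.4 × 2.14 × 4.3 = 813 J
q2 (melt at 0 °C): 88.4 × 330.0 = 29172 J
q3 (heat water 0.0→100.0 °C): 88.4 × 4.14 × 100.0 = 36598 J
q4 (vaporize at 100 °C): 88.4 × 2260.0 = 199784 J
q5 (heat steam 100.0→125.0 °C): 88.4 × 2.02 × 25.0 = 4464 J
Total: 813 + 29172 + 36598 + 199784 + 4464 = 270831 J = 271 kJ

q = 271 kJ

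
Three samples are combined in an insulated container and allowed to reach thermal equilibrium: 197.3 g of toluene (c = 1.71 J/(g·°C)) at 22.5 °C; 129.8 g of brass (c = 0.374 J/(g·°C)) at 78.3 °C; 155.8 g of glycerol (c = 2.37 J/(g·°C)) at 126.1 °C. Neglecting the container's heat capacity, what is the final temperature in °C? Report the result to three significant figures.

Σ mᵢcᵢ(T − Tᵢ) = 0  ⇒  T = Σ mᵢcᵢTᵢ / Σ mᵢcᵢ
Σ mᵢcᵢ = 197.3×1.71 + 129.8×0.374 + 155.8×2.37 = 755.1742
Σ mᵢcᵢTᵢ = 337.383×22.5 + 48.5452×78.3 + 369.246×126.1 = 57954
T = 57954 / 755.1742 = 76.74 °C

T_f = 76.7 °C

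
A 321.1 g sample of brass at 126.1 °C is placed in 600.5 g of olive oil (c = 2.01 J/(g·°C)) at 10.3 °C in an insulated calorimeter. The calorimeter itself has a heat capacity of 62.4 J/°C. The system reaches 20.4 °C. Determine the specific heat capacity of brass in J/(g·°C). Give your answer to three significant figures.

c = 0.378 J/(g·°C)

q_gained = (600.5 × 2.01 + 62.4) × (20.4 − 10.3) = 12820 J
q_lost = 321.1 × c × (126.1 − 20.4) = 33940.27 c
Set equal: c = 12820 / 33940.27 = 0.378 J/(g·°C)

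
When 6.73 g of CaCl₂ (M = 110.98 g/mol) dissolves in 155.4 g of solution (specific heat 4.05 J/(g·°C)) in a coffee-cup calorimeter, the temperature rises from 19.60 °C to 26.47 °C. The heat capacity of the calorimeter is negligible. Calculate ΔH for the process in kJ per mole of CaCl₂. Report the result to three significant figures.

|ΔT| = |26.47 − 19.60| = 6.87 °C
|q_surr| = (155.4 × 4.05) × 6.87 = 629.37 × 6.87 = 4324 J
n(CaCl₂) = 6.73 / 110.98 = 0.06064 mol
Temperature rose, so q_rxn = −|q_surr| = -4.324 kJ
ΔH = q_rxn / n = -71.31 kJ/mol

ΔH = -71.3 kJ/mol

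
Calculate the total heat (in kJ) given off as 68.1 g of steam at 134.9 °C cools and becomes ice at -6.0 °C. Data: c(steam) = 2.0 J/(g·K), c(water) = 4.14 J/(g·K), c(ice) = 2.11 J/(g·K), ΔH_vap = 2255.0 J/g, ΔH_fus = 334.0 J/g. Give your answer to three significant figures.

q1 (cool steam 134.9→100 °C): 68.1 × 2.0 × 34.9 = 4753 J
q2 (condense at 100 °C): 68.1 × 2255.0 = 153566 J
q3 (cool water 100→0 °C): 68.1 × 4.14 × 100.0 = 28193 J
q4 (freeze at 0 °C): 68.1 × 334.0 = 22745 J
q5 (cool ice 0→-6.0 °C): 68.1 × 2.11 × 6.0 = 862 J
Total: 4753 + 153566 + 28193 + 22745 + 862 = 210119 J = 210 kJ

q = 210 kJ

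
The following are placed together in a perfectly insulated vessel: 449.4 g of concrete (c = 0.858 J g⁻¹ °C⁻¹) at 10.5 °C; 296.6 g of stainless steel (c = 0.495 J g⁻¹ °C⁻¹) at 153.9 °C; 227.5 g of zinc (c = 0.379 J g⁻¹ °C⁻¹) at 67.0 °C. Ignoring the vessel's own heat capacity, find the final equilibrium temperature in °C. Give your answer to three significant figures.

Σ mᵢcᵢ(T − Tᵢ) = 0  ⇒  T = Σ mᵢcᵢTᵢ / Σ mᵢcᵢ
Σ mᵢcᵢ = 449.4×0.858 + 296.6×0.495 + 227.5×0.379 = 618.6247
Σ mᵢcᵢTᵢ = 385.5852×10.5 + 146.817×153.9 + 86.2225×67.0 = 32421
T = 32421 / 618.6247 = 52.41 °C

T_f = 52.4 °C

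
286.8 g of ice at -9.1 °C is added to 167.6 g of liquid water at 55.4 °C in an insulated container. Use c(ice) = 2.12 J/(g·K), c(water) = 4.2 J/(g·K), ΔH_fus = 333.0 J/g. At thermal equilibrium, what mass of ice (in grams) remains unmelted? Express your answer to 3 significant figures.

m_ice remaining = 186 g

Heat to warm all ice to 0 °C: 286.8×2.12×9.1 = 5532.9 J
Heat released by water cooling to 0 °C: 167.6×4.2×55.4 = 38997 J
38997 J < 5532.9 + 286.8×333.0 = 101037.3 J, so not all ice melts; final T = 0 °C.
Heat left for melting: 38997 − 5532.9 = 33464.1 J
Mass melted = 33464.1 / 333.0 = 100.5 g
Ice remaining = 286.8 − 100.5 = 186.3 g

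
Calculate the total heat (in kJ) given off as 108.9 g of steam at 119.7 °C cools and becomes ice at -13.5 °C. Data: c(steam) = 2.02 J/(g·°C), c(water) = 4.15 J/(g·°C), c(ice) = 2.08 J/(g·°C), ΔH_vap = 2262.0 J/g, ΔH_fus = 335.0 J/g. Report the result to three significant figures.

q = 335 kJ

q1 (cool steam 119.7→100 °C): 108.9 × 2.02 × 19.7 = 4334 J
q2 (condense at 100 °C): 108.9 × 2262.0 = 246332 J
q3 (cool water 100→0 °C): 108.9 × 4.15 × 100.0 = 45194 J
q4 (freeze at 0 °C): 108.9 × 335.0 = 36482 J
q5 (cool ice 0→-13.5 °C): 108.9 × 2.08 × 13.5 = 3058 J
Total: 4334 + 246332 + 45194 + 36482 + 3058 = 335400 J = 335 kJ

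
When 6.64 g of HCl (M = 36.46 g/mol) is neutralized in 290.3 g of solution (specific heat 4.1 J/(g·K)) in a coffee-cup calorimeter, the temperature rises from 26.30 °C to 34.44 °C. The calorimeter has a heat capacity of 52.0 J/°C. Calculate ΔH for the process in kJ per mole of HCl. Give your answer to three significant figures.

ΔH = -55.5 kJ/mol

|ΔT| = |34.44 − 26.30| = 8.14 °C
|q_surr| = (290.3 × 4.1 + 52.0) × 8.14 = 1242.23 × 8.14 = 10110 J
n(HCl) = 6.64 / 36.46 = 0.1821 mol
Temperature rose, so q_rxn = −|q_surr| = -10.11 kJ
ΔH = q_rxn / n = -55.52 kJ/mol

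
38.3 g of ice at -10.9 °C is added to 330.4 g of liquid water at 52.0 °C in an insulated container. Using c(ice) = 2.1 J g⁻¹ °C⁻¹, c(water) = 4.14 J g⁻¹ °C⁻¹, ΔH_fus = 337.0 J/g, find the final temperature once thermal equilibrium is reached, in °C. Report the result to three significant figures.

T_f = 37.6 °C

Heat to bring ice to 0 °C and melt it: q₁ = 38.3×2.1×10.9 + 38.3×337.0 = 13784 J
Heat the water can supply cooling to 0 °C: 330.4×4.14×52.0 = 71128.5 J > q₁, so all ice melts.
Energy balance: 330.4×4.14×(52.0 − T) = 13784 + 38.3×4.14×(T − 0)
1367.856(52.0 − T) = 13784 + 158.562 T
71128.5 − 13784 = 1526.418 T
T = 57344.5 / 1526.418 = 37.57 °C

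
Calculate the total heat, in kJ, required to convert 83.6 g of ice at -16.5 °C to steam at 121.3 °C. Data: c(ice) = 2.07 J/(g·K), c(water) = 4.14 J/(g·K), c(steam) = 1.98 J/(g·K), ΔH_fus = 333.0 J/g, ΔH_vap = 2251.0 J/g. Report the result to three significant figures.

q1 (heat ice -16.5→0.0 °C): 83.6 × 2.07 × 16.5 = 2855 J
q2 (melt at 0 °C): 83.6 × 333.0 = 27839 J
q3 (heat water 0.0→100.0 °C): 83.6 × 4.14 × 100.0 = 34610 J
q4 (vaporize at 100 °C): 83.6 × 2251.0 = 188184 J
q5 (heat steam 100.0→121.3 °C): 83.6 × 1.98 × 21.3 = 3526 J
Total: 2855 + 27839 + 34610 + 188184 + 3526 = 257014 J = 257 kJ

q = 257 kJ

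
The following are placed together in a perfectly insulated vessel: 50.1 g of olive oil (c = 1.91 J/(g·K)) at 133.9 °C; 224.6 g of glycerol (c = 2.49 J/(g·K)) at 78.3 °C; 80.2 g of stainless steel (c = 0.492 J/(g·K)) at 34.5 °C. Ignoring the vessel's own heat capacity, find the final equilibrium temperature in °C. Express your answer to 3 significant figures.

Σ mᵢcᵢ(T − Tᵢ) = 0  ⇒  T = Σ mᵢcᵢTᵢ / Σ mᵢcᵢ
Σ mᵢcᵢ = 50.1×1.91 + 224.6×2.49 + 80.2×0.492 = 694.4034
Σ mᵢcᵢTᵢ = 95.691×133.9 + 559.254×78.3 + 39.4584×34.5 = 57964
T = 57964 / 694.4034 = 83.47 °C

T_f = 83.5 °C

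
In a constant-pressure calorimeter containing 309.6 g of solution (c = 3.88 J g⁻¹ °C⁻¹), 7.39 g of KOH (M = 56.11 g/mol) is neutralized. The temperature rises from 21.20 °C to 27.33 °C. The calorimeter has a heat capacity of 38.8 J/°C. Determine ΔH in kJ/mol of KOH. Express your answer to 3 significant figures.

ΔH = -57.7 kJ/mol

|ΔT| = |27.33 − 21.20| = 6.13 °C
|q_surr| = (309.6 × 3.88 + 38.8) × 6.13 = 1240.048 × 6.13 = 7601 J
n(KOH) = 7.39 / 56.11 = 0.1317 mol
Temperature rose, so q_rxn = −|q_surr| = -7.601 kJ
ΔH = q_rxn / n = -57.71 kJ/mol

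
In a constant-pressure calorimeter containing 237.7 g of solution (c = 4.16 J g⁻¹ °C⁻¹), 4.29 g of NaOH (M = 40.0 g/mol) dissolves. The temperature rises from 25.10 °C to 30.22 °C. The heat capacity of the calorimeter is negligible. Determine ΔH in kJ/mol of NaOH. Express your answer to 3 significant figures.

|ΔT| = |30.22 − 25.10| = 5.12 °C
|q_surr| = (237.7 × 4.16) × 5.12 = 988.832 × 5.12 = 5063 J
n(NaOH) = 4.29 / 40.0 = 0.1073 mol
Temperature rose, so q_rxn = −|q_surr| = -5.063 kJ
ΔH = q_rxn / n = -47.19 kJ/mol

ΔH = -47.2 kJ/mol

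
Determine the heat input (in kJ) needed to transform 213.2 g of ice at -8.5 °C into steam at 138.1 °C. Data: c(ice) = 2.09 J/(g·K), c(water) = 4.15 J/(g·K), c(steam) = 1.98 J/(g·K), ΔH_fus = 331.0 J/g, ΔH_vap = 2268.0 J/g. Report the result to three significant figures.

q1 (heat ice -8.5→0.0 °C): 213.2 × 2.09 × 8.5 = 3787 J
q2 (melt at 0 °C): 213.2 × 331.0 = 70569 J
q3 (heat water 0.0→100.0 °C): 213.2 × 4.15 × 100.0 = 88478 J
q4 (vaporize at 100 °C): 213.2 × 2268.0 = 483538 J
q5 (heat steam 100.0→138.1 °C): 213.2 × 1.98 × 38.1 = 16083 J
Total: 3787 + 70569 + 88478 + 483538 + 16083 = 662455 J = 662 kJ

q = 662 kJ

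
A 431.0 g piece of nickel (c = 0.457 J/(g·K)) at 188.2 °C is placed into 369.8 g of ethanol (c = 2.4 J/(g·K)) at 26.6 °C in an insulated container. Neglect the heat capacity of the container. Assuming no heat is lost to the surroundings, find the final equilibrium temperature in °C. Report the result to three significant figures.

Heat lost by nickel = heat gained by ethanol.
(431.0)(0.457)(188.2 − T) = (369.8)(2.4)(T − 26.6)
196.967 (188.2 − T) = 887.52 (T − 26.6)
37069.2 − 196.967 T = 887.52 T − 23608.0
60677.2 = 1084.487 T
T = 55.95 °C

T_f = 56.0 °C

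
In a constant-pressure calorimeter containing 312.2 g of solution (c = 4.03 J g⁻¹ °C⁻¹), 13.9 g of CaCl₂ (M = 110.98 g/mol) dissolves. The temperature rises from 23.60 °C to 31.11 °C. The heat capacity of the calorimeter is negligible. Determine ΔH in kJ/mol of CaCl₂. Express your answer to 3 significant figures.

ΔH = -75.4 kJ/mol

|ΔT| = |31.11 − 23.60| = 7.51 °C
|q_surr| = (312.2 × 4.03) × 7.51 = 1258.166 × 7.51 = 9448.8 J
n(CaCl₂) = 13.9 / 110.98 = 0.12525 mol
Temperature rose, so q_rxn = −|q_surr| = -9.4488 kJ
ΔH = q_rxn / n = -75.44 kJ/mol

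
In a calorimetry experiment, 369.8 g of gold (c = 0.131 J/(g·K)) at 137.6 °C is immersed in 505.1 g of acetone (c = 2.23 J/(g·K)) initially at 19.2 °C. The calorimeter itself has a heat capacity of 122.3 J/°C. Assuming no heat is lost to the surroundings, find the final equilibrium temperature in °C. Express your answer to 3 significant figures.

T_f = 23.6 °C

Heat lost by gold = heat gained by acetone + calorimeter.
(369.8)(0.131)(137.6 − T) = [(505.1)(2.23) + 122.3](T − 19.2)
48.4438 (137.6 − T) = 1248.673 (T − 19.2)
6665.9 − 48.4438 T = 1248.673 T − 23975
30640.9 = 1297.1168 T
T = 23.62 °C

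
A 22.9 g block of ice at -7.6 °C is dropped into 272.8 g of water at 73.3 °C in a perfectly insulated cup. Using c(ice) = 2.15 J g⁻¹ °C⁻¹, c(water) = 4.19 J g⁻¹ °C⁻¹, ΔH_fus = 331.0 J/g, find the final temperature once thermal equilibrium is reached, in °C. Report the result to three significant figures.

T_f = 61.2 °C

Heat to bring ice to 0 °C and melt it: q₁ = 22.9×2.15×7.6 + 22.9×331.0 = 7954.1 J
Heat the water can supply cooling to 0 °C: 272.8×4.19×73.3 = 83784.2 J > q₁, so all ice melts.
Energy balance: 272.8×4.19×(73.3 − T) = 7954.1 + 22.9×4.19×(T − 0)
1143.032(73.3 − T) = 7954.1 + 95.951 T
83784.2 − 7954.1 = 1238.983 T
T = 75830.1 / 1238.983 = 61.20 °C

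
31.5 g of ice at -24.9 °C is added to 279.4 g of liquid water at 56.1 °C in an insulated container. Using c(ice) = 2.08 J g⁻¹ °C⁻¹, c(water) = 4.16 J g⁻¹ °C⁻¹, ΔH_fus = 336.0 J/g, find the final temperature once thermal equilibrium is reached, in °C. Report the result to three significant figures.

Heat to bring ice to 0 °C and melt it: q₁ = 31.5×2.08×24.9 + 31.5×336.0 = 12215 J
Heat the water can supply cooling to 0 °C: 279.4×4.16×56.1 = 65205.3 J > q₁, so all ice melts.
Energy balance: 279.4×4.16×(56.1 − T) = 12215 + 31.5×4.16×(T − 0)
1162.304(56.1 − T) = 12215 + 131.04 T
65205.3 − 12215 = 1293.344 T
T = 52990.3 / 1293.344 = 40.97 °C

T_f = 41.0 °C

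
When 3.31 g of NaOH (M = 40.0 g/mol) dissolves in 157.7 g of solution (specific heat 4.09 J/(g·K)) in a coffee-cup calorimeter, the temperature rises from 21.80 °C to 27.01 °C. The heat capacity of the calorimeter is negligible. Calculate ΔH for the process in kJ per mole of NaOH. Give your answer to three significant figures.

ΔH = -40.6 kJ/mol

|ΔT| = |27.01 − 21.80| = 5.21 °C
|q_surr| = (157.7 × 4.09) × 5.21 = 644.993 × 5.21 = 3360 J
n(NaOH) = 3.31 / 40.0 = 0.08275 mol
Temperature rose, so q_rxn = −|q_surr| = -3.360 kJ
ΔH = q_rxn / n = -40.60 kJ/mol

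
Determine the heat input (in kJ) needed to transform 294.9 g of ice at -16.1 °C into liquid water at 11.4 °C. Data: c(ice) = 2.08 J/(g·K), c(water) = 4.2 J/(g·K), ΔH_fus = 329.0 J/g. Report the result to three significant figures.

q = 121 kJ

q1 (heat ice -16.1→0.0 °C): 294.9 × 2.08 × 16.1 = 9876 J
q2 (melt at 0 °C): 294.9 × 329.0 = 97022 J
q3 (heat water 0.0→11.4 °C): 294.9 × 4.2 × 11.4 = 14120 J
Total: 9876 + 97022 + 14120 = 121018 J = 121 kJ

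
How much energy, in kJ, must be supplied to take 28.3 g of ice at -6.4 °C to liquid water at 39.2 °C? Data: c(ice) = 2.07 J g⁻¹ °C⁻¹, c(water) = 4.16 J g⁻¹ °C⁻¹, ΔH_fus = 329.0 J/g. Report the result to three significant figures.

q = 14.3 kJ

q1 (heat ice -6.4→0.0 °C): 28.3 × 2.07 × 6.4 = 375 J
q2 (melt at 0 °C): 28.3 × 329.0 = 9311 J
q3 (heat water 0.0→39.2 °C): 28.3 × 4.16 × 39.2 = 4615 J
Total: 375 + 9311 + 4615 = 14301 J = 14.3 kJ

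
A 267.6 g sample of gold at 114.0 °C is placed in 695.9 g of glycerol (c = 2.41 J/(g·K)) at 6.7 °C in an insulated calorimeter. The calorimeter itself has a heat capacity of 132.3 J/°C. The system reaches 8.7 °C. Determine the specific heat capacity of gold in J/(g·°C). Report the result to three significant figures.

q_gained = (695.9 × 2.41 + 132.3) × (8.7 − 6.7) = 3619 J
q_lost = 267.6 × c × (114.0 − 8.7) = 28178.28 c
Set equal: c = 3619 / 28178.28 = 0.128 J/(g·°C)

c = 0.128 J/(g·°C)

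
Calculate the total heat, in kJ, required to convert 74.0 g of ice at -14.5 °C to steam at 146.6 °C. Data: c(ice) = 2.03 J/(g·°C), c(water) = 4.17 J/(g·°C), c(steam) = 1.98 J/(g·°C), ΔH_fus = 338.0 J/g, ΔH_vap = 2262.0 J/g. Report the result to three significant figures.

q = 232 kJ

q1 (heat ice -14.5→0.0 °C): 74.0 × 2.03 × 14.5 = 2178 J
q2 (melt at 0 °C): 74.0 × 338.0 = 25012 J
q3 (heat water 0.0→100.0 °C): 74.0 × 4.17 × 100.0 = 30858 J
q4 (vaporize at 100 °C): 74.0 × 2262.0 = 167388 J
q5 (heat steam 100.0→146.6 °C): 74.0 × 1.98 × 46.6 = 6828 J
Total: 2178 + 25012 + 30858 + 167388 + 6828 = 232264 J = 232 kJ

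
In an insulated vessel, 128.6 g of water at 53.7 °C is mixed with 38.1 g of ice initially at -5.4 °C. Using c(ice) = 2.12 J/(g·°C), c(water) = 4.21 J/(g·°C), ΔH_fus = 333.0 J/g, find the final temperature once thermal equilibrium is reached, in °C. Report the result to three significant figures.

T_f = 22.7 °C

Heat to bring ice to 0 °C and melt it: q₁ = 38.1×2.12×5.4 + 38.1×333.0 = 13123 J
Heat the water can supply cooling to 0 °C: 128.6×4.21×53.7 = 29073.5 J > q₁, so all ice melts.
Energy balance: 128.6×4.21×(53.7 − T) = 13123 + 38.1×4.21×(T − 0)
541.406(53.7 − T) = 13123 + 160.401 T
29073.5 − 13123 = 701.807 T
T = 15950.5 / 701.807 = 22.73 °C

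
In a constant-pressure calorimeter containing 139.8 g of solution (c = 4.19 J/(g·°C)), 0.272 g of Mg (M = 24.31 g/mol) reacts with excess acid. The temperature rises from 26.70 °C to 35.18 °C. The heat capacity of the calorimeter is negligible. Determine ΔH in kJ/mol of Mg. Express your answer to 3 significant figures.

|ΔT| = |35.18 − 26.70| = 8.48 °C
|q_surr| = (139.8 × 4.19) × 8.48 = 585.762 × 8.48 = 4967 J
n(Mg) = 0.272 / 24.31 = 0.01119 mol
Temperature rose, so q_rxn = −|q_surr| = -4.967 kJ
ΔH = q_rxn / n = -443.9 kJ/mol

ΔH = -444 kJ/mol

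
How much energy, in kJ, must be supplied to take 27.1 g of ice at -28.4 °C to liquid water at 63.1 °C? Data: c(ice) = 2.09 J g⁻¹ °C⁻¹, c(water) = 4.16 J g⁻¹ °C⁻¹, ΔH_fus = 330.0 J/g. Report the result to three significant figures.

q = 17.7 kJ

q1 (heat ice -28.4→0.0 °C): 27.1 × 2.09 × 28.4 = 1609 J
q2 (melt at 0 °C): 27.1 × 330.0 = 8943 J
q3 (heat water 0.0→63.1 °C): 27.1 × 4.16 × 63.1 = 7114 J
Total: 1609 + 8943 + 7114 = 17666 J = 17.7 kJ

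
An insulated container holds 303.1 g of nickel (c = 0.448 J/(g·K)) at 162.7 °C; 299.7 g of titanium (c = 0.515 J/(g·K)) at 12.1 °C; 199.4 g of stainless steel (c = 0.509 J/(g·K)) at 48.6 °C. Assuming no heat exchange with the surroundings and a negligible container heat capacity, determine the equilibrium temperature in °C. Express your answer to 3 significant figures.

T_f = 73.8 °C

Σ mᵢcᵢ(T − Tᵢ) = 0  ⇒  T = Σ mᵢcᵢTᵢ / Σ mᵢcᵢ
Σ mᵢcᵢ = 303.1×0.448 + 299.7×0.515 + 199.4×0.509 = 391.6289
Σ mᵢcᵢTᵢ = 135.7888×162.7 + 154.3455×12.1 + 101.4946×48.6 = 28893
T = 28893 / 391.6289 = 73.78 °C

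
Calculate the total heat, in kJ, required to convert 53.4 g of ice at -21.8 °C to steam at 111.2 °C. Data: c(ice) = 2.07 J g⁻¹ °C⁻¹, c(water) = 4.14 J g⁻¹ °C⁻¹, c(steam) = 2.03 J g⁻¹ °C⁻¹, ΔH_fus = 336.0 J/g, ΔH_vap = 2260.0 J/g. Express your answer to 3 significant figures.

q = 164 kJ

q1 (heat ice -21.8→0.0 °C): 53.4 × 2.07 × 21.8 = 2410 J
q2 (melt at 0 °C): 53.4 × 336.0 = 17942 J
q3 (heat water 0.0→100.0 °C): 53.4 × 4.14 × 100.0 = 22108 J
q4 (vaporize at 100 °C): 53.4 × 2260.0 = 120684 J
q5 (heat steam 100.0→111.2 °C): 53.4 × 2.03 × 11.2 = 1214 J
Total: 2410 + 17942 + 22108 + 120684 + 1214 = 164358 J = 164 kJ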